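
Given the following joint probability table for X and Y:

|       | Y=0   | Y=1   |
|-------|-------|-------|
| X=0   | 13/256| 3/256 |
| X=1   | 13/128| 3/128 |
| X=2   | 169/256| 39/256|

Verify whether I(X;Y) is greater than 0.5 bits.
Marginal P(X) (row sums):
  P(X=0) = 13/256 + 3/256 = 1/16
  P(X=1) = 13/128 + 3/128 = 1/8
  P(X=2) = 169/256 + 39/256 = 13/16
Marginal P(Y) (column sums):
  P(Y=0) = 13/256 + 13/128 + 169/256 = 13/16
  P(Y=1) = 3/256 + 3/128 + 39/256 = 3/16

H(X) = -[(1/16)·log₂(1/16) + (1/8)·log₂(1/8) + (13/16)·log₂(13/16)]
  = 0.2500 + 0.3750 + 0.2434
  = 0.8684 bits
H(Y) = -[(13/16)·log₂(13/16) + (3/16)·log₂(3/16)]
  = 0.2434 + 0.4528
  = 0.6962 bits
H(X,Y) = -[(13/256)·log₂(13/256) + (3/256)·log₂(3/256) + (13/128)·log₂(13/128) + (3/128)·log₂(3/128) + (169/256)·log₂(169/256) + (39/256)·log₂(39/256)]
  = 0.2183 + 0.0752 + 0.3351 + 0.1269 + 0.3955 + 0.4136
  = 1.5646 bits

I(X;Y) = H(X) + H(Y) - H(X,Y)
  = 0.8684 + 0.6962 - 1.5646
  = 0.0000 bits

No. I(X;Y) = 0.0000 bits, which is ≤ 0.5 bits.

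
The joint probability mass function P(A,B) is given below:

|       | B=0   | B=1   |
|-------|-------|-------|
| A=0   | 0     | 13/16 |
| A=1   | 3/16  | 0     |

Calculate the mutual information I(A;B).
Marginal P(A) (row sums):
  P(A=0) = 0 + 13/16 = 13/16
  P(A=1) = 3/16 + 0 = 3/16
Marginal P(B) (column sums):
  P(B=0) = 0 + 3/16 = 3/16
  P(B=1) = 13/16 + 0 = 13/16

H(A) = -[(13/16)·log₂(13/16) + (3/16)·log₂(3/16)]
  = 0.2434 + 0.4528
  = 0.6962 bits
H(B) = -[(3/16)·log₂(3/16) + (13/16)·log₂(13/16)]
  = 0.4528 + 0.2434
  = 0.6962 bits
H(A,B) = -[(13/16)·log₂(13/16) + (3/16)·log₂(3/16)]
  = 0.2434 + 0.4528
  = 0.6962 bits

I(A;B) = H(A) + H(B) - H(A,B)
  = 0.6962 + 0.6962 - 0.6962
  = 0.6962 bits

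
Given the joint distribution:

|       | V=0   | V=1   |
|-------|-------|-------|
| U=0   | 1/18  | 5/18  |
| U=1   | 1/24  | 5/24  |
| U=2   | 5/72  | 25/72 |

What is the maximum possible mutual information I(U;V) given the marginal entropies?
The upper bound on mutual information is I(U;V) ≤ min(H(U), H(V)).

Marginal P(U) (row sums):
  P(U=0) = 1/18 + 5/18 = 1/3
  P(U=1) = 1/24 + 5/24 = 1/4
  P(U=2) = 5/72 + 25/72 = 5/12
Marginal P(V) (column sums):
  P(V=0) = 1/18 + 1/24 + 5/72 = 1/6
  P(V=1) = 5/18 + 5/24 + 25/72 = 5/6

H(U) = -[(1/3)·log₂(1/3) + (1/4)·log₂(1/4) + (5/12)·log₂(5/12)]
  = 0.5283 + 0.5000 + 0.5263
  = 1.5546 bits
H(V) = -[(1/6)·log₂(1/6) + (5/6)·log₂(5/6)]
  = 0.4308 + 0.2192
  = 0.6500 bits

Maximum possible I(U;V) = min(1.5546, 0.6500) = 0.6500 bits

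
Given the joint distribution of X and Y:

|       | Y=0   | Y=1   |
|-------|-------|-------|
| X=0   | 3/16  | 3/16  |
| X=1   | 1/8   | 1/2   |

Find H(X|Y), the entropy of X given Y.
Marginal P(Y) (column sums):
  P(Y=0) = 3/16 + 1/8 = 5/16
  P(Y=1) = 3/16 + 1/2 = 11/16

H(X|Y) = -Σ P(X,Y)·log₂ P(X|Y), where P(X|Y) = P(X,Y) / P(Y)
  (X=0,Y=0): P(X|Y) = (3/16)/(5/16) = 3/5;  -(3/16)·log₂(3/5) = 0.1382
  (X=0,Y=1): P(X|Y) = (3/16)/(11/16) = 3/11;  -(3/16)·log₂(3/11) = 0.3515
  (X=1,Y=0): P(X|Y) = (1/8)/(5/16) = 2/5;  -(1/8)·log₂(2/5) = 0.1652
  (X=1,Y=1): P(X|Y) = (1/2)/(11/16) = 8/11;  -(1/2)·log₂(8/11) = 0.2297
H(X|Y) = 0.1382 + 0.3515 + 0.1652 + 0.2297
  = 0.8846 bits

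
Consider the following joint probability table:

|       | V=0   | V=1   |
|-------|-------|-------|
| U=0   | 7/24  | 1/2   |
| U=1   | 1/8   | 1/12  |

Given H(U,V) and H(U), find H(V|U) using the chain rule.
From the chain rule: H(U,V) = H(U) + H(V|U)
Therefore: H(V|U) = H(U,V) - H(U)

H(U,V) = -[(7/24)·log₂(7/24) + (1/2)·log₂(1/2) + (1/8)·log₂(1/8) + (1/12)·log₂(1/12)]
  = 0.5185 + 0.5000 + 0.3750 + 0.2987
  = 1.6922 bits
Marginal P(U) (row sums):
  P(U=0) = 7/24 + 1/2 = 19/24
  P(U=1) = 1/8 + 1/12 = 5/24
H(U) = -[(19/24)·log₂(19/24) + (5/24)·log₂(5/24)]
  = 0.2668 + 0.4715
  = 0.7383 bits

H(V|U) = 1.6922 - 0.7383 = 0.9539 bits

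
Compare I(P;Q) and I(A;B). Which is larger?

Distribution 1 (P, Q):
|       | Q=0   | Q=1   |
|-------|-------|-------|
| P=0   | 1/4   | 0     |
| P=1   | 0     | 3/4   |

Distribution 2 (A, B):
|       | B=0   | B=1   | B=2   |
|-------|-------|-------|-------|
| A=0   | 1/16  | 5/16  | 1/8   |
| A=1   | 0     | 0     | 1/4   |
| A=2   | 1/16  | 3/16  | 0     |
Distribution 1 (P, Q):
Marginal P(P) (row sums):
  P(P=0) = 1/4 + 0 = 1/4
  P(P=1) = 0 + 3/4 = 3/4
Marginal P(Q) (column sums):
  P(Q=0) = 1/4 + 0 = 1/4
  P(Q=1) = 0 + 3/4 = 3/4

H(P) = -[(1/4)·log₂(1/4) + (3/4)·log₂(3/4)]
  = 0.5000 + 0.3113
  = 0.8113 bits
H(Q) = -[(1/4)·log₂(1/4) + (3/4)·log₂(3/4)]
  = 0.5000 + 0.3113
  = 0.8113 bits
H(P,Q) = -[(1/4)·log₂(1/4) + (3/4)·log₂(3/4)]
  = 0.5000 + 0.3113
  = 0.8113 bits

I(P;Q) = H(P) + H(Q) - H(P,Q)
  = 0.8113 + 0.8113 - 0.8113
  = 0.8113 bits

Distribution 2 (A, B):
Marginal P(A) (row sums):
  P(A=0) = 1/16 + 5/16 + 1/8 = 1/2
  P(A=1) = 0 + 0 + 1/4 = 1/4
  P(A=2) = 1/16 + 3/16 + 0 = 1/4
Marginal P(B) (column sums):
  P(B=0) = 1/16 + 0 + 1/16 = 1/8
  P(B=1) = 5/16 + 0 + 3/16 = 1/2
  P(B=2) = 1/8 + 1/4 + 0 = 3/8

H(A) = -[(1/2)·log₂(1/2) + (1/4)·log₂(1/4) + (1/4)·log₂(1/4)]
  = 0.5000 + 0.5000 + 0.5000
  = 1.5000 bits
H(B) = -[(1/8)·log₂(1/8) + (1/2)·log₂(1/2) + (3/8)·log₂(3/8)]
  = 0.3750 + 0.5000 + 0.5306
  = 1.4056 bits
H(A,B) = -[(1/16)·log₂(1/16) + (5/16)·log₂(5/16) + (1/8)·log₂(1/8) + (1/4)·log₂(1/4) + (1/16)·log₂(1/16) + (3/16)·log₂(3/16)]
  = 0.2500 + 0.5244 + 0.3750 + 0.5000 + 0.2500 + 0.4528
  = 2.3522 bits

I(A;B) = H(A) + H(B) - H(A,B)
  = 1.5000 + 1.4056 - 2.3522
  = 0.5534 bits

I(P;Q) = 0.8113 bits > I(A;B) = 0.5534 bits, so (P, Q) has the higher mutual information (stronger dependence).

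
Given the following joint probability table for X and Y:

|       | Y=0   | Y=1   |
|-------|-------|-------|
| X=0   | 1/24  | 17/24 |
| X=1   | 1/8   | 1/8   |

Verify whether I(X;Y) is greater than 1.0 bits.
Marginal P(X) (row sums):
  P(X=0) = 1/24 + 17/24 = 3/4
  P(X=1) = 1/8 + 1/8 = 1/4
Marginal P(Y) (column sums):
  P(Y=0) = 1/24 + 1/8 = 1/6
  P(Y=1) = 17/24 + 1/8 = 5/6

H(X) = -[(3/4)·log₂(3/4) + (1/4)·log₂(1/4)]
  = 0.3113 + 0.5000
  = 0.8113 bits
H(Y) = -[(1/6)·log₂(1/6) + (5/6)·log₂(5/6)]
  = 0.4308 + 0.2192
  = 0.6500 bits
H(X,Y) = -[(1/24)·log₂(1/24) + (17/24)·log₂(17/24) + (1/8)·log₂(1/8) + (1/8)·log₂(1/8)]
  = 0.1910 + 0.3524 + 0.3750 + 0.3750
  = 1.2934 bits

I(X;Y) = H(X) + H(Y) - H(X,Y)
  = 0.8113 + 0.6500 - 1.2934
  = 0.1679 bits

No. I(X;Y) = 0.1679 bits, which is ≤ 1.0 bits.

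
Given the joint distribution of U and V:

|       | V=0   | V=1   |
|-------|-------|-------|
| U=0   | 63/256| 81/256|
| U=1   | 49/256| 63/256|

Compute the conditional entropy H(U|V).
Marginal P(V) (column sums):
  P(V=0) = 63/256 + 49/256 = 7/16
  P(V=1) = 81/256 + 63/256 = 9/16

H(U|V) = -Σ P(U,V)·log₂ P(U|V), where P(U|V) = P(U,V) / P(V)
  (U=0,V=0): P(U|V) = (63/256)/(7/16) = 9/16;  -(63/256)·log₂(9/16) = 0.2043
  (U=0,V=1): P(U|V) = (81/256)/(9/16) = 9/16;  -(81/256)·log₂(9/16) = 0.2626
  (U=1,V=0): P(U|V) = (49/256)/(7/16) = 7/16;  -(49/256)·log₂(7/16) = 0.2283
  (U=1,V=1): P(U|V) = (63/256)/(9/16) = 7/16;  -(63/256)·log₂(7/16) = 0.2935
H(U|V) = 0.2043 + 0.2626 + 0.2283 + 0.2935
  = 0.9887 bits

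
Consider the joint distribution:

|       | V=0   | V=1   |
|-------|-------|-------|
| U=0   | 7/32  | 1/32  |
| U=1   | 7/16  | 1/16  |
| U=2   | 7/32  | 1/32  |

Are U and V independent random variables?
Marginal P(U) (row sums):
  P(U=0) = 7/32 + 1/32 = 1/4
  P(U=1) = 7/16 + 1/16 = 1/2
  P(U=2) = 7/32 + 1/32 = 1/4
Marginal P(V) (column sums):
  P(V=0) = 7/32 + 7/16 + 7/32 = 7/8
  P(V=1) = 1/32 + 1/16 + 1/32 = 1/8

U and V are independent iff P(U=i,V=j) = P(U=i)·P(V=j) for every cell.
  P(U=0)·P(V=0) = 1/4 × 7/8 = 7/32 = P(U=0,V=0) ✓
  P(U=0)·P(V=1) = 1/4 × 1/8 = 1/32 = P(U=0,V=1) ✓
  P(U=1)·P(V=0) = 1/2 × 7/8 = 7/16 = P(U=1,V=0) ✓
  P(U=1)·P(V=1) = 1/2 × 1/8 = 1/16 = P(U=1,V=1) ✓
  P(U=2)·P(V=0) = 1/4 × 7/8 = 7/32 = P(U=2,V=0) ✓
  P(U=2)·P(V=1) = 1/4 × 1/8 = 1/32 = P(U=2,V=1) ✓

Yes, U and V are independent: every cell factors, so I(U;V) = 0 bits.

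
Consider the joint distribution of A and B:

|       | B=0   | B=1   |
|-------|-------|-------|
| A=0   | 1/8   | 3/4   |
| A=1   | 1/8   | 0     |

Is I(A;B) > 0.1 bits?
Marginal P(A) (row sums):
  P(A=0) = 1/8 + 3/4 = 7/8
  P(A=1) = 1/8 + 0 = 1/8
Marginal P(B) (column sums):
  P(B=0) = 1/8 + 1/8 = 1/4
  P(B=1) = 3/4 + 0 = 3/4

H(A) = -[(7/8)·log₂(7/8) + (1/8)·log₂(1/8)]
  = 0.1686 + 0.3750
  = 0.5436 bits
H(B) = -[(1/4)·log₂(1/4) + (3/4)·log₂(3/4)]
  = 0.5000 + 0.3113
  = 0.8113 bits
H(A,B) = -[(1/8)·log₂(1/8) + (3/4)·log₂(3/4) + (1/8)·log₂(1/8)]
  = 0.3750 + 0.3113 + 0.3750
  = 1.0613 bits

I(A;B) = H(A) + H(B) - H(A,B)
  = 0.5436 + 0.8113 - 1.0613
  = 0.2936 bits

Yes. I(A;B) = 0.2936 bits, which is > 0.1 bits.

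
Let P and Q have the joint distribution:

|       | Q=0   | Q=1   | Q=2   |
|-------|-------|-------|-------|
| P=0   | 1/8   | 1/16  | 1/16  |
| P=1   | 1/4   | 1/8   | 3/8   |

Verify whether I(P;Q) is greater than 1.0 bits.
Marginal P(P) (row sums):
  P(P=0) = 1/8 + 1/16 + 1/16 = 1/4
  P(P=1) = 1/4 + 1/8 + 3/8 = 3/4
Marginal P(Q) (column sums):
  P(Q=0) = 1/8 + 1/4 = 3/8
  P(Q=1) = 1/16 + 1/8 = 3/16
  P(Q=2) = 1/16 + 3/8 = 7/16

H(P) = -[(1/4)·log₂(1/4) + (3/4)·log₂(3/4)]
  = 0.5000 + 0.3113
  = 0.8113 bits
H(Q) = -[(3/8)·log₂(3/8) + (3/16)·log₂(3/16) + (7/16)·log₂(7/16)]
  = 0.5306 + 0.4528 + 0.5218
  = 1.5052 bits
H(P,Q) = -[(1/8)·log₂(1/8) + (1/16)·log₂(1/16) + (1/16)·log₂(1/16) + (1/4)·log₂(1/4) + (1/8)·log₂(1/8) + (3/8)·log₂(3/8)]
  = 0.3750 + 0.2500 + 0.2500 + 0.5000 + 0.3750 + 0.5306
  = 2.2806 bits

I(P;Q) = H(P) + H(Q) - H(P,Q)
  = 0.8113 + 1.5052 - 2.2806
  = 0.0359 bits

No. I(P;Q) = 0.0359 bits, which is ≤ 1.0 bits.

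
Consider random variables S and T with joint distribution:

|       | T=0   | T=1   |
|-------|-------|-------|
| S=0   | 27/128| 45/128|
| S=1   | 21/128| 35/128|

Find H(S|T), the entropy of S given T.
Marginal P(T) (column sums):
  P(T=0) = 27/128 + 21/128 = 3/8
  P(T=1) = 45/128 + 35/128 = 5/8

H(S|T) = -Σ P(S,T)·log₂ P(S|T), where P(S|T) = P(S,T) / P(T)
  (S=0,T=0): P(S|T) = (27/128)/(3/8) = 9/16;  -(27/128)·log₂(9/16) = 0.1751
  (S=0,T=1): P(S|T) = (45/128)/(5/8) = 9/16;  -(45/128)·log₂(9/16) = 0.2918
  (S=1,T=0): P(S|T) = (21/128)/(3/8) = 7/16;  -(21/128)·log₂(7/16) = 0.1957
  (S=1,T=1): P(S|T) = (35/128)/(5/8) = 7/16;  -(35/128)·log₂(7/16) = 0.3261
H(S|T) = 0.1751 + 0.2918 + 0.1957 + 0.3261
  = 0.9887 bits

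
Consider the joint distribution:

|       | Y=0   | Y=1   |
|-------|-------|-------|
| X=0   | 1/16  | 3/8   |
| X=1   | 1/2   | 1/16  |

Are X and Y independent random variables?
Marginal P(X) (row sums):
  P(X=0) = 1/16 + 3/8 = 7/16
  P(X=1) = 1/2 + 1/16 = 9/16
Marginal P(Y) (column sums):
  P(Y=0) = 1/16 + 1/2 = 9/16
  P(Y=1) = 3/8 + 1/16 = 7/16

X and Y are independent iff P(X=i,Y=j) = P(X=i)·P(Y=j) for every cell.
  P(X=0)·P(Y=0) = 7/16 × 9/16 = 63/256, but P(X=0,Y=0) = 1/16 ✗

No, X and Y are not independent. Quantitatively, I(X;Y) > 0:

H(X) = -[(7/16)·log₂(7/16) + (9/16)·log₂(9/16)]
  = 0.5218 + 0.4669
  = 0.9887 bits
H(Y) = -[(9/16)·log₂(9/16) + (7/16)·log₂(7/16)]
  = 0.4669 + 0.5218
  = 0.9887 bits
H(X,Y) = -[(1/16)·log₂(1/16) + (3/8)·log₂(3/8) + (1/2)·log₂(1/2) + (1/16)·log₂(1/16)]
  = 0.2500 + 0.5306 + 0.5000 + 0.2500
  = 1.5306 bits
I(X;Y) = H(X) + H(Y) - H(X,Y) = 0.9887 + 0.9887 - 1.5306 = 0.4468 bits > 0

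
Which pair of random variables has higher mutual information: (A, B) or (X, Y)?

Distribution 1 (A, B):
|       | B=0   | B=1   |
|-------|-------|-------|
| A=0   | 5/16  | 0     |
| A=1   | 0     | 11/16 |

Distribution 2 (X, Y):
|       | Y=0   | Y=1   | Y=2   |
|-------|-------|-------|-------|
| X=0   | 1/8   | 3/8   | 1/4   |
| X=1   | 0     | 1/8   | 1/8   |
Distribution 1 (A, B):
Marginal P(A) (row sums):
  P(A=0) = 5/16 + 0 = 5/16
  P(A=1) = 0 + 11/16 = 11/16
Marginal P(B) (column sums):
  P(B=0) = 5/16 + 0 = 5/16
  P(B=1) = 0 + 11/16 = 11/16

H(A) = -[(5/16)·log₂(5/16) + (11/16)·log₂(11/16)]
  = 0.5244 + 0.3716
  = 0.8960 bits
H(B) = -[(5/16)·log₂(5/16) + (11/16)·log₂(11/16)]
  = 0.5244 + 0.3716
  = 0.8960 bits
H(A,B) = -[(5/16)·log₂(5/16) + (11/16)·log₂(11/16)]
  = 0.5244 + 0.3716
  = 0.8960 bits

I(A;B) = H(A) + H(B) - H(A,B)
  = 0.8960 + 0.8960 - 0.8960
  = 0.8960 bits

Distribution 2 (X, Y):
Marginal P(X) (row sums):
  P(X=0) = 1/8 + 3/8 + 1/4 = 3/4
  P(X=1) = 0 + 1/8 + 1/8 = 1/4
Marginal P(Y) (column sums):
  P(Y=0) = 1/8 + 0 = 1/8
  P(Y=1) = 3/8 + 1/8 = 1/2
  P(Y=2) = 1/4 + 1/8 = 3/8

H(X) = -[(3/4)·log₂(3/4) + (1/4)·log₂(1/4)]
  = 0.3113 + 0.5000
  = 0.8113 bits
H(Y) = -[(1/8)·log₂(1/8) + (1/2)·log₂(1/2) + (3/8)·log₂(3/8)]
  = 0.3750 + 0.5000 + 0.5306
  = 1.4056 bits
H(X,Y) = -[(1/8)·log₂(1/8) + (3/8)·log₂(3/8) + (1/4)·log₂(1/4) + (1/8)·log₂(1/8) + (1/8)·log₂(1/8)]
  = 0.3750 + 0.5306 + 0.5000 + 0.3750 + 0.3750
  = 2.1556 bits

I(X;Y) = H(X) + H(Y) - H(X,Y)
  = 0.8113 + 1.4056 - 2.1556
  = 0.0613 bits

I(A;B) = 0.8960 bits > I(X;Y) = 0.0613 bits, so (A, B) has the higher mutual information (stronger dependence).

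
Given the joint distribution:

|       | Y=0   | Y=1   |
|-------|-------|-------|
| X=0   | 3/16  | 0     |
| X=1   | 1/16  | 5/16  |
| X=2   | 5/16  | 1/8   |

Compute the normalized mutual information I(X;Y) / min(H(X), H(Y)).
Marginal P(X) (row sums):
  P(X=0) = 3/16 + 0 = 3/16
  P(X=1) = 1/16 + 5/16 = 3/8
  P(X=2) = 5/16 + 1/8 = 7/16
Marginal P(Y) (column sums):
  P(Y=0) = 3/16 + 1/16 + 5/16 = 9/16
  P(Y=1) = 0 + 5/16 + 1/8 = 7/16

H(X) = -[(3/16)·log₂(3/16) + (3/8)·log₂(3/8) + (7/16)·log₂(7/16)]
  = 0.4528 + 0.5306 + 0.5218
  = 1.5052 bits
H(Y) = -[(9/16)·log₂(9/16) + (7/16)·log₂(7/16)]
  = 0.4669 + 0.5218
  = 0.9887 bits
H(X,Y) = -[(3/16)·log₂(3/16) + (1/16)·log₂(1/16) + (5/16)·log₂(5/16) + (5/16)·log₂(5/16) + (1/8)·log₂(1/8)]
  = 0.4528 + 0.2500 + 0.5244 + 0.5244 + 0.3750
  = 2.1266 bits

I(X;Y) = H(X) + H(Y) - H(X,Y)
  = 1.5052 + 0.9887 - 2.1266
  = 0.3673 bits

min(H(X), H(Y)) = min(1.5052, 0.9887) = 0.9887 bits
Normalized MI = 0.3673 / 0.9887 = 0.3715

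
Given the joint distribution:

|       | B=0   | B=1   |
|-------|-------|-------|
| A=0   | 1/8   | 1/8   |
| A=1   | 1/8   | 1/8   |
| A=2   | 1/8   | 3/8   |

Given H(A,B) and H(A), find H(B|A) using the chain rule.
From the chain rule: H(A,B) = H(A) + H(B|A)
Therefore: H(B|A) = H(A,B) - H(A)

H(A,B) = -[(1/8)·log₂(1/8) + (1/8)·log₂(1/8) + (1/8)·log₂(1/8) + (1/8)·log₂(1/8) + (1/8)·log₂(1/8) + (3/8)·log₂(3/8)]
  = 0.3750 + 0.3750 + 0.3750 + 0.3750 + 0.3750 + 0.5306
  = 2.4056 bits
Marginal P(A) (row sums):
  P(A=0) = 1/8 + 1/8 = 1/4
  P(A=1) = 1/8 + 1/8 = 1/4
  P(A=2) = 1/8 + 3/8 = 1/2
H(A) = -[(1/4)·log₂(1/4) + (1/4)·log₂(1/4) + (1/2)·log₂(1/2)]
  = 0.5000 + 0.5000 + 0.5000
  = 1.5000 bits

H(B|A) = 2.4056 - 1.5000 = 0.9056 bits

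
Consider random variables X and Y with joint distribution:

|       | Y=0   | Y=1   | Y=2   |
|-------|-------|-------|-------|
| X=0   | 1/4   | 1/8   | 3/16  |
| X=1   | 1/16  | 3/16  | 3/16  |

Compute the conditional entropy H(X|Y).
Marginal P(Y) (column sums):
  P(Y=0) = 1/4 + 1/16 = 5/16
  P(Y=1) = 1/8 + 3/16 = 5/16
  P(Y=2) = 3/16 + 3/16 = 3/8

H(X|Y) = -Σ P(X,Y)·log₂ P(X|Y), where P(X|Y) = P(X,Y) / P(Y)
  (X=0,Y=0): P(X|Y) = (1/4)/(5/16) = 4/5;  -(1/4)·log₂(4/5) = 0.0805
  (X=0,Y=1): P(X|Y) = (1/8)/(5/16) = 2/5;  -(1/8)·log₂(2/5) = 0.1652
  (X=0,Y=2): P(X|Y) = (3/16)/(3/8) = 1/2;  -(3/16)·log₂(1/2) = 0.1875
  (X=1,Y=0): P(X|Y) = (1/16)/(5/16) = 1/5;  -(1/16)·log₂(1/5) = 0.1451
  (X=1,Y=1): P(X|Y) = (3/16)/(5/16) = 3/5;  -(3/16)·log₂(3/5) = 0.1382
  (X=1,Y=2): P(X|Y) = (3/16)/(3/8) = 1/2;  -(3/16)·log₂(1/2) = 0.1875
H(X|Y) = 0.0805 + 0.1652 + 0.1875 + 0.1451 + 0.1382 + 0.1875
  = 0.9040 bits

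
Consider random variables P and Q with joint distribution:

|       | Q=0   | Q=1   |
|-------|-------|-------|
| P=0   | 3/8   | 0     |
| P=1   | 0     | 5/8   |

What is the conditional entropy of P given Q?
Marginal P(Q) (column sums):
  P(Q=0) = 3/8 + 0 = 3/8
  P(Q=1) = 0 + 5/8 = 5/8

H(P|Q) = -Σ P(P,Q)·log₂ P(P|Q), where P(P|Q) = P(P,Q) / P(Q)
  (cells with P(P,Q) = 0 contribute 0)
  (P=0,Q=0): P(P|Q) = (3/8)/(3/8) = 1;  -(3/8)·log₂(1) = 0.0000
  (P=1,Q=1): P(P|Q) = (5/8)/(5/8) = 1;  -(5/8)·log₂(1) = 0.0000
H(P|Q) = 0.0000 + 0.0000
  = 0.0000 bits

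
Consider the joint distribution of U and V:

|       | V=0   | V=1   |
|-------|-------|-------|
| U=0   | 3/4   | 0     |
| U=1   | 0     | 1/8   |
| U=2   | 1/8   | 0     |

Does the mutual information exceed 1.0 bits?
Marginal P(U) (row sums):
  P(U=0) = 3/4 + 0 = 3/4
  P(U=1) = 0 + 1/8 = 1/8
  P(U=2) = 1/8 + 0 = 1/8
Marginal P(V) (column sums):
  P(V=0) = 3/4 + 0 + 1/8 = 7/8
  P(V=1) = 0 + 1/8 + 0 = 1/8

H(U) = -[(3/4)·log₂(3/4) + (1/8)·log₂(1/8) + (1/8)·log₂(1/8)]
  = 0.3113 + 0.3750 + 0.3750
  = 1.0613 bits
H(V) = -[(7/8)·log₂(7/8) + (1/8)·log₂(1/8)]
  = 0.1686 + 0.3750
  = 0.5436 bits
H(U,V) = -[(3/4)·log₂(3/4) + (1/8)·log₂(1/8) + (1/8)·log₂(1/8)]
  = 0.3113 + 0.3750 + 0.3750
  = 1.0613 bits

I(U;V) = H(U) + H(V) - H(U,V)
  = 1.0613 + 0.5436 - 1.0613
  = 0.5436 bits

No. I(U;V) = 0.5436 bits, which is ≤ 1.0 bits.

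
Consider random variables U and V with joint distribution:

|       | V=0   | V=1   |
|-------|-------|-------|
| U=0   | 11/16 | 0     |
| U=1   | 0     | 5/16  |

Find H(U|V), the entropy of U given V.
Marginal P(V) (column sums):
  P(V=0) = 11/16 + 0 = 11/16
  P(V=1) = 0 + 5/16 = 5/16

H(U|V) = -Σ P(U,V)·log₂ P(U|V), where P(U|V) = P(U,V) / P(V)
  (cells with P(U,V) = 0 contribute 0)
  (U=0,V=0): P(U|V) = (11/16)/(11/16) = 1;  -(11/16)·log₂(1) = 0.0000
  (U=1,V=1): P(U|V) = (5/16)/(5/16) = 1;  -(5/16)·log₂(1) = 0.0000
H(U|V) = 0.0000 + 0.0000
  = 0.0000 bits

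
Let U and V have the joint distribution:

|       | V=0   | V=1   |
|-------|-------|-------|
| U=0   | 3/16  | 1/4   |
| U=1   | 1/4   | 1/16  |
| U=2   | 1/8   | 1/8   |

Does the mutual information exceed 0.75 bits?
Marginal P(U) (row sums):
  P(U=0) = 3/16 + 1/4 = 7/16
  P(U=1) = 1/4 + 1/16 = 5/16
  P(U=2) = 1/8 + 1/8 = 1/4
Marginal P(V) (column sums):
  P(V=0) = 3/16 + 1/4 + 1/8 = 9/16
  P(V=1) = 1/4 + 1/16 + 1/8 = 7/16

H(U) = -[(7/16)·log₂(7/16) + (5/16)·log₂(5/16) + (1/4)·log₂(1/4)]
  = 0.5218 + 0.5244 + 0.5000
  = 1.5462 bits
H(V) = -[(9/16)·log₂(9/16) + (7/16)·log₂(7/16)]
  = 0.4669 + 0.5218
  = 0.9887 bits
H(U,V) = -[(3/16)·log₂(3/16) + (1/4)·log₂(1/4) + (1/4)·log₂(1/4) + (1/16)·log₂(1/16) + (1/8)·log₂(1/8) + (1/8)·log₂(1/8)]
  = 0.4528 + 0.5000 + 0.5000 + 0.2500 + 0.3750 + 0.3750
  = 2.4528 bits

I(U;V) = H(U) + H(V) - H(U,V)
  = 1.5462 + 0.9887 - 2.4528
  = 0.0821 bits

No. I(U;V) = 0.0821 bits, which is ≤ 0.75 bits.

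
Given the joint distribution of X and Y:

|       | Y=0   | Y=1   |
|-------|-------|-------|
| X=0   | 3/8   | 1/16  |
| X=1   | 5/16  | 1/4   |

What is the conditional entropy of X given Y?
Marginal P(Y) (column sums):
  P(Y=0) = 3/8 + 5/16 = 11/16
  P(Y=1) = 1/16 + 1/4 = 5/16

H(X|Y) = -Σ P(X,Y)·log₂ P(X|Y), where P(X|Y) = P(X,Y) / P(Y)
  (X=0,Y=0): P(X|Y) = (3/8)/(11/16) = 6/11;  -(3/8)·log₂(6/11) = 0.3279
  (X=0,Y=1): P(X|Y) = (1/16)/(5/16) = 1/5;  -(1/16)·log₂(1/5) = 0.1451
  (X=1,Y=0): P(X|Y) = (5/16)/(11/16) = 5/11;  -(5/16)·log₂(5/11) = 0.3555
  (X=1,Y=1): P(X|Y) = (1/4)/(5/16) = 4/5;  -(1/4)·log₂(4/5) = 0.0805
H(X|Y) = 0.3279 + 0.1451 + 0.3555 + 0.0805
  = 0.9090 bits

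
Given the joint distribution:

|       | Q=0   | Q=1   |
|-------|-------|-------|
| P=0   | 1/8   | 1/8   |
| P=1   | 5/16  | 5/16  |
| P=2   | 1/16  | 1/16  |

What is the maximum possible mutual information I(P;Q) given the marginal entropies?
The upper bound on mutual information is I(P;Q) ≤ min(H(P), H(Q)).

Marginal P(P) (row sums):
  P(P=0) = 1/8 + 1/8 = 1/4
  P(P=1) = 5/16 + 5/16 = 5/8
  P(P=2) = 1/16 + 1/16 = 1/8
Marginal P(Q) (column sums):
  P(Q=0) = 1/8 + 5/16 + 1/16 = 1/2
  P(Q=1) = 1/8 + 5/16 + 1/16 = 1/2

H(P) = -[(1/4)·log₂(1/4) + (5/8)·log₂(5/8) + (1/8)·log₂(1/8)]
  = 0.5000 + 0.4238 + 0.3750
  = 1.2988 bits
H(Q) = -[(1/2)·log₂(1/2) + (1/2)·log₂(1/2)]
  = 0.5000 + 0.5000
  = 1.0000 bits

Maximum possible I(P;Q) = min(1.2988, 1.0000) = 1.0000 bits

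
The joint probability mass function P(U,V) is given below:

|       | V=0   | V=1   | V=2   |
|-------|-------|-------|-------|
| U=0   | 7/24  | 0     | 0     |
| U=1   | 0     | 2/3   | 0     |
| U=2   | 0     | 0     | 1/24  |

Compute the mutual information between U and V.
Marginal P(U) (row sums):
  P(U=0) = 7/24 + 0 + 0 = 7/24
  P(U=1) = 0 + 2/3 + 0 = 2/3
  P(U=2) = 0 + 0 + 1/24 = 1/24
Marginal P(V) (column sums):
  P(V=0) = 7/24 + 0 + 0 = 7/24
  P(V=1) = 0 + 2/3 + 0 = 2/3
  P(V=2) = 0 + 0 + 1/24 = 1/24

H(U) = -[(7/24)·log₂(7/24) + (2/3)·log₂(2/3) + (1/24)·log₂(1/24)]
  = 0.5185 + 0.3900 + 0.1910
  = 1.0995 bits
H(V) = -[(7/24)·log₂(7/24) + (2/3)·log₂(2/3) + (1/24)·log₂(1/24)]
  = 0.5185 + 0.3900 + 0.1910
  = 1.0995 bits
H(U,V) = -[(7/24)·log₂(7/24) + (2/3)·log₂(2/3) + (1/24)·log₂(1/24)]
  = 0.5185 + 0.3900 + 0.1910
  = 1.0995 bits

I(U;V) = H(U) + H(V) - H(U,V)
  = 1.0995 + 1.0995 - 1.0995
  = 1.0995 bits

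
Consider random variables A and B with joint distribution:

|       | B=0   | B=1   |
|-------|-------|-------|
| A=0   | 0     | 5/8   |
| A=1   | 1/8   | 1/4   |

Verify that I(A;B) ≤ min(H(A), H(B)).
Marginal P(A) (row sums):
  P(A=0) = 0 + 5/8 = 5/8
  P(A=1) = 1/8 + 1/4 = 3/8
Marginal P(B) (column sums):
  P(B=0) = 0 + 1/8 = 1/8
  P(B=1) = 5/8 + 1/4 = 7/8

H(A) = -[(5/8)·log₂(5/8) + (3/8)·log₂(3/8)]
  = 0.4238 + 0.5306
  = 0.9544 bits
H(B) = -[(1/8)·log₂(1/8) + (7/8)·log₂(7/8)]
  = 0.3750 + 0.1686
  = 0.5436 bits
H(A,B) = -[(5/8)·log₂(5/8) + (1/8)·log₂(1/8) + (1/4)·log₂(1/4)]
  = 0.4238 + 0.3750 + 0.5000
  = 1.2988 bits

I(A;B) = H(A) + H(B) - H(A,B)
  = 0.9544 + 0.5436 - 1.2988
  = 0.1992 bits

min(H(A), H(B)) = min(0.9544, 0.5436) = 0.5436 bits
Since 0.1992 ≤ 0.5436, the bound is satisfied ✓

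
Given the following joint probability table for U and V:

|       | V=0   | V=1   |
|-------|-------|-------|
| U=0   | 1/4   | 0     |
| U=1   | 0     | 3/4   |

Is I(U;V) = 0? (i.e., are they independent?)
Marginal P(U) (row sums):
  P(U=0) = 1/4 + 0 = 1/4
  P(U=1) = 0 + 3/4 = 3/4
Marginal P(V) (column sums):
  P(V=0) = 1/4 + 0 = 1/4
  P(V=1) = 0 + 3/4 = 3/4

U and V are independent iff P(U=i,V=j) = P(U=i)·P(V=j) for every cell.
  P(U=0)·P(V=0) = 1/4 × 1/4 = 1/16, but P(U=0,V=0) = 1/4 ✗

No, U and V are not independent. Quantitatively, I(U;V) > 0:

H(U) = -[(1/4)·log₂(1/4) + (3/4)·log₂(3/4)]
  = 0.5000 + 0.3113
  = 0.8113 bits
H(V) = -[(1/4)·log₂(1/4) + (3/4)·log₂(3/4)]
  = 0.5000 + 0.3113
  = 0.8113 bits
H(U,V) = -[(1/4)·log₂(1/4) + (3/4)·log₂(3/4)]
  = 0.5000 + 0.3113
  = 0.8113 bits
I(U;V) = H(U) + H(V) - H(U,V) = 0.8113 + 0.8113 - 0.8113 = 0.8113 bits > 0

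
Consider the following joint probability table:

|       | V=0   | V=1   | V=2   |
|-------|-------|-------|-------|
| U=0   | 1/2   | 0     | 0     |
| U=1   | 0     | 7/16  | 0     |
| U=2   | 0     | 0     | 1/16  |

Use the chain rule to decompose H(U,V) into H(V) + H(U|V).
By the chain rule: H(U,V) = H(V) + H(U|V)

Marginal P(V) (column sums):
  P(V=0) = 1/2 + 0 + 0 = 1/2
  P(V=1) = 0 + 7/16 + 0 = 7/16
  P(V=2) = 0 + 0 + 1/16 = 1/16
H(V) = -[(1/2)·log₂(1/2) + (7/16)·log₂(7/16) + (1/16)·log₂(1/16)]
  = 0.5000 + 0.5218 + 0.2500
  = 1.2718 bits
H(U|V) = -Σ P(U,V)·log₂ P(U|V), where P(U|V) = P(U,V) / P(V)
  (cells with P(U,V) = 0 contribute 0)
  (U=0,V=0): P(U|V) = (1/2)/(1/2) = 1;  -(1/2)·log₂(1) = 0.0000
  (U=1,V=1): P(U|V) = (7/16)/(7/16) = 1;  -(7/16)·log₂(1) = 0.0000
  (U=2,V=2): P(U|V) = (1/16)/(1/16) = 1;  -(1/16)·log₂(1) = 0.0000
H(U|V) = 0.0000 + 0.0000 + 0.0000
  = 0.0000 bits

H(U,V) = H(V) + H(U|V) = 1.2718 + 0.0000 = 1.2718 bits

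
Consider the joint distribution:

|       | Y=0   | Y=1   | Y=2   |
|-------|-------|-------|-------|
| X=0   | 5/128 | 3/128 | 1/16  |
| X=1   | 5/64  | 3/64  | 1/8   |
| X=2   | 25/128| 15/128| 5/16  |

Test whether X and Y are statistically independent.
Marginal P(X) (row sums):
  P(X=0) = 5/128 + 3/128 + 1/16 = 1/8
  P(X=1) = 5/64 + 3/64 + 1/8 = 1/4
  P(X=2) = 25/128 + 15/128 + 5/16 = 5/8
Marginal P(Y) (column sums):
  P(Y=0) = 5/128 + 5/64 + 25/128 = 5/16
  P(Y=1) = 3/128 + 3/64 + 15/128 = 3/16
  P(Y=2) = 1/16 + 1/8 + 5/16 = 1/2

X and Y are independent iff P(X=i,Y=j) = P(X=i)·P(Y=j) for every cell.
  P(X=0)·P(Y=0) = 1/8 × 5/16 = 5/128 = P(X=0,Y=0) ✓
  P(X=0)·P(Y=1) = 1/8 × 3/16 = 3/128 = P(X=0,Y=1) ✓
  P(X=0)·P(Y=2) = 1/8 × 1/2 = 1/16 = P(X=0,Y=2) ✓
  P(X=1)·P(Y=0) = 1/4 × 5/16 = 5/64 = P(X=1,Y=0) ✓
  P(X=1)·P(Y=1) = 1/4 × 3/16 = 3/64 = P(X=1,Y=1) ✓
  P(X=1)·P(Y=2) = 1/4 × 1/2 = 1/8 = P(X=1,Y=2) ✓
  P(X=2)·P(Y=0) = 5/8 × 5/16 = 25/128 = P(X=2,Y=0) ✓
  P(X=2)·P(Y=1) = 5/8 × 3/16 = 15/128 = P(X=2,Y=1) ✓
  P(X=2)·P(Y=2) = 5/8 × 1/2 = 5/16 = P(X=2,Y=2) ✓

Yes, X and Y are independent: every cell factors, so I(X;Y) = 0 bits.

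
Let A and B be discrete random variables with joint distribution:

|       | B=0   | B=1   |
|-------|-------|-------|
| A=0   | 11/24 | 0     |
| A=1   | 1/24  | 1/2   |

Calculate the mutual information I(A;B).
Marginal P(A) (row sums):
  P(A=0) = 11/24 + 0 = 11/24
  P(A=1) = 1/24 + 1/2 = 13/24
Marginal P(B) (column sums):
  P(B=0) = 11/24 + 1/24 = 1/2
  P(B=1) = 0 + 1/2 = 1/2

H(A) = -[(11/24)·log₂(11/24) + (13/24)·log₂(13/24)]
  = 0.5159 + 0.4791
  = 0.9950 bits
H(B) = -[(1/2)·log₂(1/2) + (1/2)·log₂(1/2)]
  = 0.5000 + 0.5000
  = 1.0000 bits
H(A,B) = -[(11/24)·log₂(11/24) + (1/24)·log₂(1/24) + (1/2)·log₂(1/2)]
  = 0.5159 + 0.1910 + 0.5000
  = 1.2069 bits

I(A;B) = H(A) + H(B) - H(A,B)
  = 0.9950 + 1.0000 - 1.2069
  = 0.7881 bits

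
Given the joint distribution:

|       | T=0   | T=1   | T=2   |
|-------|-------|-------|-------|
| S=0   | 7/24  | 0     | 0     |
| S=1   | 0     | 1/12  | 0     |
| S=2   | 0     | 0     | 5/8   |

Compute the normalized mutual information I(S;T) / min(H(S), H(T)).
Marginal P(S) (row sums):
  P(S=0) = 7/24 + 0 + 0 = 7/24
  P(S=1) = 0 + 1/12 + 0 = 1/12
  P(S=2) = 0 + 0 + 5/8 = 5/8
Marginal P(T) (column sums):
  P(T=0) = 7/24 + 0 + 0 = 7/24
  P(T=1) = 0 + 1/12 + 0 = 1/12
  P(T=2) = 0 + 0 + 5/8 = 5/8

H(S) = -[(7/24)·log₂(7/24) + (1/12)·log₂(1/12) + (5/8)·log₂(5/8)]
  = 0.5185 + 0.2987 + 0.4238
  = 1.2410 bits
H(T) = -[(7/24)·log₂(7/24) + (1/12)·log₂(1/12) + (5/8)·log₂(5/8)]
  = 0.5185 + 0.2987 + 0.4238
  = 1.2410 bits
H(S,T) = -[(7/24)·log₂(7/24) + (1/12)·log₂(1/12) + (5/8)·log₂(5/8)]
  = 0.5185 + 0.2987 + 0.4238
  = 1.2410 bits

I(S;T) = H(S) + H(T) - H(S,T)
  = 1.2410 + 1.2410 - 1.2410
  = 1.2410 bits

min(H(S), H(T)) = min(1.2410, 1.2410) = 1.2410 bits
Normalized MI = 1.2410 / 1.2410 = 1.0000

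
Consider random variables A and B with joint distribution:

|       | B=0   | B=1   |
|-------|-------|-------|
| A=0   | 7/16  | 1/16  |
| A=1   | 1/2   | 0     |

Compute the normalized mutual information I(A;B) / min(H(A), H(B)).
Marginal P(A) (row sums):
  P(A=0) = 7/16 + 1/16 = 1/2
  P(A=1) = 1/2 + 0 = 1/2
Marginal P(B) (column sums):
  P(B=0) = 7/16 + 1/2 = 15/16
  P(B=1) = 1/16 + 0 = 1/16

H(A) = -[(1/2)·log₂(1/2) + (1/2)·log₂(1/2)]
  = 0.5000 + 0.5000
  = 1.0000 bits
H(B) = -[(15/16)·log₂(15/16) + (1/16)·log₂(1/16)]
  = 0.0873 + 0.2500
  = 0.3373 bits
H(A,B) = -[(7/16)·log₂(7/16) + (1/16)·log₂(1/16) + (1/2)·log₂(1/2)]
  = 0.5218 + 0.2500 + 0.5000
  = 1.2718 bits

I(A;B) = H(A) + H(B) - H(A,B)
  = 1.0000 + 0.3373 - 1.2718
  = 0.0655 bits

min(H(A), H(B)) = min(1.0000, 0.3373) = 0.3373 bits
Normalized MI = 0.0655 / 0.3373 = 0.1942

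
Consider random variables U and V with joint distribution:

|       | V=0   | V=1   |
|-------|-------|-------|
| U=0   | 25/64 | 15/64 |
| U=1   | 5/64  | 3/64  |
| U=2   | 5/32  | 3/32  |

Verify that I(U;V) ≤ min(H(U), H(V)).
Marginal P(U) (row sums):
  P(U=0) = 25/64 + 15/64 = 5/8
  P(U=1) = 5/64 + 3/64 = 1/8
  P(U=2) = 5/32 + 3/32 = 1/4
Marginal P(V) (column sums):
  P(V=0) = 25/64 + 5/64 + 5/32 = 5/8
  P(V=1) = 15/64 + 3/64 + 3/32 = 3/8

H(U) = -[(5/8)·log₂(5/8) + (1/8)·log₂(1/8) + (1/4)·log₂(1/4)]
  = 0.4238 + 0.3750 + 0.5000
  = 1.2988 bits
H(V) = -[(5/8)·log₂(5/8) + (3/8)·log₂(3/8)]
  = 0.4238 + 0.5306
  = 0.9544 bits
H(U,V) = -[(25/64)·log₂(25/64) + (15/64)·log₂(15/64) + (5/64)·log₂(5/64) + (3/64)·log₂(3/64) + (5/32)·log₂(5/32) + (3/32)·log₂(3/32)]
  = 0.5297 + 0.4906 + 0.2873 + 0.2070 + 0.4184 + 0.3202
  = 2.2532 bits

I(U;V) = H(U) + H(V) - H(U,V)
  = 1.2988 + 0.9544 - 2.2532
  = 0.0000 bits

min(H(U), H(V)) = min(1.2988, 0.9544) = 0.9544 bits
Since 0.0000 ≤ 0.9544, the bound is satisfied ✓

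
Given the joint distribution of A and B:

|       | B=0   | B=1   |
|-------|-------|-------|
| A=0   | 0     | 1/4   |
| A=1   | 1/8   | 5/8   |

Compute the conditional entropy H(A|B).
Marginal P(B) (column sums):
  P(B=0) = 0 + 1/8 = 1/8
  P(B=1) = 1/4 + 5/8 = 7/8

H(A|B) = -Σ P(A,B)·log₂ P(A|B), where P(A|B) = P(A,B) / P(B)
  (cells with P(A,B) = 0 contribute 0)
  (A=0,B=1): P(A|B) = (1/4)/(7/8) = 2/7;  -(1/4)·log₂(2/7) = 0.4518
  (A=1,B=0): P(A|B) = (1/8)/(1/8) = 1;  -(1/8)·log₂(1) = 0.0000
  (A=1,B=1): P(A|B) = (5/8)/(7/8) = 5/7;  -(5/8)·log₂(5/7) = 0.3034
H(A|B) = 0.4518 + 0.0000 + 0.3034
  = 0.7552 bits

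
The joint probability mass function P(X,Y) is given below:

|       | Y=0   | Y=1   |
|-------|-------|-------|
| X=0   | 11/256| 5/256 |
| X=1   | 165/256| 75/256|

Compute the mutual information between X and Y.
Marginal P(X) (row sums):
  P(X=0) = 11/256 + 5/256 = 1/16
  P(X=1) = 165/256 + 75/256 = 15/16
Marginal P(Y) (column sums):
  P(Y=0) = 11/256 + 165/256 = 11/16
  P(Y=1) = 5/256 + 75/256 = 5/16

H(X) = -[(1/16)·log₂(1/16) + (15/16)·log₂(15/16)]
  = 0.2500 + 0.0873
  = 0.3373 bits
H(Y) = -[(11/16)·log₂(11/16) + (5/16)·log₂(5/16)]
  = 0.3716 + 0.5244
  = 0.8960 bits
H(X,Y) = -[(11/256)·log₂(11/256) + (5/256)·log₂(5/256) + (165/256)·log₂(165/256) + (75/256)·log₂(75/256)]
  = 0.1951 + 0.1109 + 0.4084 + 0.5189
  = 1.2333 bits

I(X;Y) = H(X) + H(Y) - H(X,Y)
  = 0.3373 + 0.8960 - 1.2333
  = 0.0000 bits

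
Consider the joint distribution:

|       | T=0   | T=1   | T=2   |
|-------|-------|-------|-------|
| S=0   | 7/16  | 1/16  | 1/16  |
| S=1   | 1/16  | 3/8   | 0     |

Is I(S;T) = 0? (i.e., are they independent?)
Marginal P(S) (row sums):
  P(S=0) = 7/16 + 1/16 + 1/16 = 9/16
  P(S=1) = 1/16 + 3/8 + 0 = 7/16
Marginal P(T) (column sums):
  P(T=0) = 7/16 + 1/16 = 1/2
  P(T=1) = 1/16 + 3/8 = 7/16
  P(T=2) = 1/16 + 0 = 1/16

S and T are independent iff P(S=i,T=j) = P(S=i)·P(T=j) for every cell.
  P(S=0)·P(T=0) = 9/16 × 1/2 = 9/32, but P(S=0,T=0) = 7/16 ✗

No, S and T are not independent. Quantitatively, I(S;T) > 0:

H(S) = -[(9/16)·log₂(9/16) + (7/16)·log₂(7/16)]
  = 0.4669 + 0.5218
  = 0.9887 bits
H(T) = -[(1/2)·log₂(1/2) + (7/16)·log₂(7/16) + (1/16)·log₂(1/16)]
  = 0.5000 + 0.5218 + 0.2500
  = 1.2718 bits
H(S,T) = -[(7/16)·log₂(7/16) + (1/16)·log₂(1/16) + (1/16)·log₂(1/16) + (1/16)·log₂(1/16) + (3/8)·log₂(3/8)]
  = 0.5218 + 0.2500 + 0.2500 + 0.2500 + 0.5306
  = 1.8024 bits
I(S;T) = H(S) + H(T) - H(S,T) = 0.9887 + 1.2718 - 1.8024 = 0.4581 bits > 0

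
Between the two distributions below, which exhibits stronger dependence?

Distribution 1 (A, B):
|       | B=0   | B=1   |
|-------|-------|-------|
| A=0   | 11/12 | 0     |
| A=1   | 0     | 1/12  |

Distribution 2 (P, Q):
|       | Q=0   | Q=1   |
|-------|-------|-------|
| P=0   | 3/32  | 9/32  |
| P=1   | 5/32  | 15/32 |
Distribution 1 (A, B):
Marginal P(A) (row sums):
  P(A=0) = 11/12 + 0 = 11/12
  P(A=1) = 0 + 1/12 = 1/12
Marginal P(B) (column sums):
  P(B=0) = 11/12 + 0 = 11/12
  P(B=1) = 0 + 1/12 = 1/12

H(A) = -[(11/12)·log₂(11/12) + (1/12)·log₂(1/12)]
  = 0.1151 + 0.2987
  = 0.4138 bits
H(B) = -[(11/12)·log₂(11/12) + (1/12)·log₂(1/12)]
  = 0.1151 + 0.2987
  = 0.4138 bits
H(A,B) = -[(11/12)·log₂(11/12) + (1/12)·log₂(1/12)]
  = 0.1151 + 0.2987
  = 0.4138 bits

I(A;B) = H(A) + H(B) - H(A,B)
  = 0.4138 + 0.4138 - 0.4138
  = 0.4138 bits

Distribution 2 (P, Q):
Marginal P(P) (row sums):
  P(P=0) = 3/32 + 9/32 = 3/8
  P(P=1) = 5/32 + 15/32 = 5/8
Marginal P(Q) (column sums):
  P(Q=0) = 3/32 + 5/32 = 1/4
  P(Q=1) = 9/32 + 15/32 = 3/4

H(P) = -[(3/8)·log₂(3/8) + (5/8)·log₂(5/8)]
  = 0.5306 + 0.4238
  = 0.9544 bits
H(Q) = -[(1/4)·log₂(1/4) + (3/4)·log₂(3/4)]
  = 0.5000 + 0.3113
  = 0.8113 bits
H(P,Q) = -[(3/32)·log₂(3/32) + (9/32)·log₂(9/32) + (5/32)·log₂(5/32) + (15/32)·log₂(15/32)]
  = 0.3202 + 0.5147 + 0.4184 + 0.5124
  = 1.7657 bits

I(P;Q) = H(P) + H(Q) - H(P,Q)
  = 0.9544 + 0.8113 - 1.7657
  = 0.0000 bits

I(A;B) = 0.4138 bits > I(P;Q) = 0.0000 bits, so (A, B) has the higher mutual information (stronger dependence).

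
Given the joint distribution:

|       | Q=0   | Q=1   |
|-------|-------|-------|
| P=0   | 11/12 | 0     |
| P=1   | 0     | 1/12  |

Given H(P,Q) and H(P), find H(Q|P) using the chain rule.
From the chain rule: H(P,Q) = H(P) + H(Q|P)
Therefore: H(Q|P) = H(P,Q) - H(P)

H(P,Q) = -[(11/12)·log₂(11/12) + (1/12)·log₂(1/12)]
  = 0.1151 + 0.2987
  = 0.4138 bits
Marginal P(P) (row sums):
  P(P=0) = 11/12 + 0 = 11/12
  P(P=1) = 0 + 1/12 = 1/12
H(P) = -[(11/12)·log₂(11/12) + (1/12)·log₂(1/12)]
  = 0.1151 + 0.2987
  = 0.4138 bits

H(Q|P) = 0.4138 - 0.4138 = 0.0000 bits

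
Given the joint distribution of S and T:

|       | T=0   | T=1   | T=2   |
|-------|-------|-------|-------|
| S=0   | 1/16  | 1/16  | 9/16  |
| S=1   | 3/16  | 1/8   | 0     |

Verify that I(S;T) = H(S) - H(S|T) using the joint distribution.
Left side, from I(S;T) = H(S) + H(T) - H(S,T):
Marginal P(S) (row sums):
  P(S=0) = 1/16 + 1/16 + 9/16 = 11/16
  P(S=1) = 3/16 + 1/8 + 0 = 5/16
Marginal P(T) (column sums):
  P(T=0) = 1/16 + 3/16 = 1/4
  P(T=1) = 1/16 + 1/8 = 3/16
  P(T=2) = 9/16 + 0 = 9/16

H(S) = -[(11/16)·log₂(11/16) + (5/16)·log₂(5/16)]
  = 0.3716 + 0.5244
  = 0.8960 bits
H(T) = -[(1/4)·log₂(1/4) + (3/16)·log₂(3/16) + (9/16)·log₂(9/16)]
  = 0.5000 + 0.4528 + 0.4669
  = 1.4197 bits
H(S,T) = -[(1/16)·log₂(1/16) + (1/16)·log₂(1/16) + (9/16)·log₂(9/16) + (3/16)·log₂(3/16) + (1/8)·log₂(1/8)]
  = 0.2500 + 0.2500 + 0.4669 + 0.4528 + 0.3750
  = 1.7947 bits

I(S;T) = H(S) + H(T) - H(S,T)
  = 0.8960 + 1.4197 - 1.7947
  = 0.5210 bits

Right side, with H(S|T) computed directly from the conditional probabilities:
H(S|T) = -Σ P(S,T)·log₂ P(S|T), where P(S|T) = P(S,T) / P(T)
  (cells with P(S,T) = 0 contribute 0)
  (S=0,T=0): P(S|T) = (1/16)/(1/4) = 1/4;  -(1/16)·log₂(1/4) = 0.1250
  (S=0,T=1): P(S|T) = (1/16)/(3/16) = 1/3;  -(1/16)·log₂(1/3) = 0.0991
  (S=0,T=2): P(S|T) = (9/16)/(9/16) = 1;  -(9/16)·log₂(1) = 0.0000
  (S=1,T=0): P(S|T) = (3/16)/(1/4) = 3/4;  -(3/16)·log₂(3/4) = 0.0778
  (S=1,T=1): P(S|T) = (1/8)/(3/16) = 2/3;  -(1/8)·log₂(2/3) = 0.0731
H(S|T) = 0.1250 + 0.0991 + 0.0000 + 0.0778 + 0.0731
  = 0.3750 bits
H(S) - H(S|T) = 0.8960 - 0.3750 = 0.5210 bits

Both sides equal 0.5210 bits, so I(S;T) = H(S) - H(S|T) ✓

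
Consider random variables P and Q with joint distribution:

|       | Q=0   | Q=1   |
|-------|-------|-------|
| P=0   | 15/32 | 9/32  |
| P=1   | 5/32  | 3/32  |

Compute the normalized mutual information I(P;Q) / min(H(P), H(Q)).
Marginal P(P) (row sums):
  P(P=0) = 15/32 + 9/32 = 3/4
  P(P=1) = 5/32 + 3/32 = 1/4
Marginal P(Q) (column sums):
  P(Q=0) = 15/32 + 5/32 = 5/8
  P(Q=1) = 9/32 + 3/32 = 3/8

H(P) = -[(3/4)·log₂(3/4) + (1/4)·log₂(1/4)]
  = 0.3113 + 0.5000
  = 0.8113 bits
H(Q) = -[(5/8)·log₂(5/8) + (3/8)·log₂(3/8)]
  = 0.4238 + 0.5306
  = 0.9544 bits
H(P,Q) = -[(15/32)·log₂(15/32) + (9/32)·log₂(9/32) + (5/32)·log₂(5/32) + (3/32)·log₂(3/32)]
  = 0.5124 + 0.5147 + 0.4184 + 0.3202
  = 1.7657 bits

I(P;Q) = H(P) + H(Q) - H(P,Q)
  = 0.8113 + 0.9544 - 1.7657
  = 0.0000 bits

min(H(P), H(Q)) = min(0.8113, 0.9544) = 0.8113 bits
Normalized MI = 0.0000 / 0.8113 = 0.0000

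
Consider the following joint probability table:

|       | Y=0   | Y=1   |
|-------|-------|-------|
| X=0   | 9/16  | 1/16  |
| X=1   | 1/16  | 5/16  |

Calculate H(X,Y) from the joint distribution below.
H(X,Y) = -Σ P(X,Y) log₂ P(X,Y), summed over the non-zero cells:
H(X,Y) = -[(9/16)·log₂(9/16) + (1/16)·log₂(1/16) + (1/16)·log₂(1/16) + (5/16)·log₂(5/16)]
  = 0.4669 + 0.2500 + 0.2500 + 0.5244
  = 1.4913 bits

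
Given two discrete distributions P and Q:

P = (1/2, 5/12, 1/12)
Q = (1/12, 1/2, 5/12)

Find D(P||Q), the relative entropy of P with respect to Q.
D(P||Q) = Σ P(i) log₂(P(i)/Q(i))
  i=0: (1/2) × log₂((1/2)/(1/12)) = (1/2) × log₂(6) = 1.2925
  i=1: (5/12) × log₂((5/12)/(1/2)) = (5/12) × log₂(5/6) = -0.1096
  i=2: (1/12) × log₂((1/12)/(5/12)) = (1/12) × log₂(1/5) = -0.1935
D(P||Q) = 1.2925 - 0.1096 - 0.1935
  = 0.9894 bits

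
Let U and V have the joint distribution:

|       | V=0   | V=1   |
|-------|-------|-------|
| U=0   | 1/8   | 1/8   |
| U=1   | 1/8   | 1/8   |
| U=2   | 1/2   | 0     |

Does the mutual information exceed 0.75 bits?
Marginal P(U) (row sums):
  P(U=0) = 1/8 + 1/8 = 1/4
  P(U=1) = 1/8 + 1/8 = 1/4
  P(U=2) = 1/2 + 0 = 1/2
Marginal P(V) (column sums):
  P(V=0) = 1/8 + 1/8 + 1/2 = 3/4
  P(V=1) = 1/8 + 1/8 + 0 = 1/4

H(U) = -[(1/4)·log₂(1/4) + (1/4)·log₂(1/4) + (1/2)·log₂(1/2)]
  = 0.5000 + 0.5000 + 0.5000
  = 1.5000 bits
H(V) = -[(3/4)·log₂(3/4) + (1/4)·log₂(1/4)]
  = 0.3113 + 0.5000
  = 0.8113 bits
H(U,V) = -[(1/8)·log₂(1/8) + (1/8)·log₂(1/8) + (1/8)·log₂(1/8) + (1/8)·log₂(1/8) + (1/2)·log₂(1/2)]
  = 0.3750 + 0.3750 + 0.3750 + 0.3750 + 0.5000
  = 2.0000 bits

I(U;V) = H(U) + H(V) - H(U,V)
  = 1.5000 + 0.8113 - 2.0000
  = 0.3113 bits

No. I(U;V) = 0.3113 bits, which is ≤ 0.75 bits.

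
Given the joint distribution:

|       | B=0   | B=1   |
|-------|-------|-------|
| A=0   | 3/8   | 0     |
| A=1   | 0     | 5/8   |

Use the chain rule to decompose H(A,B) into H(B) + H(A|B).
By the chain rule: H(A,B) = H(B) + H(A|B)

Marginal P(B) (column sums):
  P(B=0) = 3/8 + 0 = 3/8
  P(B=1) = 0 + 5/8 = 5/8
H(B) = -[(3/8)·log₂(3/8) + (5/8)·log₂(5/8)]
  = 0.5306 + 0.4238
  = 0.9544 bits
H(A|B) = -Σ P(A,B)·log₂ P(A|B), where P(A|B) = P(A,B) / P(B)
  (cells with P(A,B) = 0 contribute 0)
  (A=0,B=0): P(A|B) = (3/8)/(3/8) = 1;  -(3/8)·log₂(1) = 0.0000
  (A=1,B=1): P(A|B) = (5/8)/(5/8) = 1;  -(5/8)·log₂(1) = 0.0000
H(A|B) = 0.0000 + 0.0000
  = 0.0000 bits

H(A,B) = H(B) + H(A|B) = 0.9544 + 0.0000 = 0.9544 bits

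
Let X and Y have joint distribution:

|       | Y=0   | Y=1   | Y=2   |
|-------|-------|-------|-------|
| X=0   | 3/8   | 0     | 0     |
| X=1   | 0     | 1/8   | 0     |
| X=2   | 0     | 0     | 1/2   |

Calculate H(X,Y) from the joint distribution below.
H(X,Y) = -Σ P(X,Y) log₂ P(X,Y), summed over the non-zero cells:
H(X,Y) = -[(3/8)·log₂(3/8) + (1/8)·log₂(1/8) + (1/2)·log₂(1/2)]
  = 0.5306 + 0.3750 + 0.5000
  = 1.4056 bits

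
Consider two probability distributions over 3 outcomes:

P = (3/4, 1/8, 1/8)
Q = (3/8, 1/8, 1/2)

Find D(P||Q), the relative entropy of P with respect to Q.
D(P||Q) = Σ P(i) log₂(P(i)/Q(i))
  i=0: (3/4) × log₂((3/4)/(3/8)) = (3/4) × log₂(2) = 0.7500
  i=1: (1/8) × log₂((1/8)/(1/8)) = (1/8) × log₂(1) = 0.0000
  i=2: (1/8) × log₂((1/8)/(1/2)) = (1/8) × log₂(1/4) = -0.2500
D(P||Q) = 0.7500 + 0.0000 - 0.2500
  = 0.5000 bits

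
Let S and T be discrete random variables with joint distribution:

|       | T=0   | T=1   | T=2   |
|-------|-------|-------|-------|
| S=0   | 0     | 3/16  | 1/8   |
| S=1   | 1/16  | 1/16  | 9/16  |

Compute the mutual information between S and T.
Marginal P(S) (row sums):
  P(S=0) = 0 + 3/16 + 1/8 = 5/16
  P(S=1) = 1/16 + 1/16 + 9/16 = 11/16
Marginal P(T) (column sums):
  P(T=0) = 0 + 1/16 = 1/16
  P(T=1) = 3/16 + 1/16 = 1/4
  P(T=2) = 1/8 + 9/16 = 11/16

H(S) = -[(5/16)·log₂(5/16) + (11/16)·log₂(11/16)]
  = 0.5244 + 0.3716
  = 0.8960 bits
H(T) = -[(1/16)·log₂(1/16) + (1/4)·log₂(1/4) + (11/16)·log₂(11/16)]
  = 0.2500 + 0.5000 + 0.3716
  = 1.1216 bits
H(S,T) = -[(3/16)·log₂(3/16) + (1/8)·log₂(1/8) + (1/16)·log₂(1/16) + (1/16)·log₂(1/16) + (9/16)·log₂(9/16)]
  = 0.4528 + 0.3750 + 0.2500 + 0.2500 + 0.4669
  = 1.7947 bits

I(S;T) = H(S) + H(T) - H(S,T)
  = 0.8960 + 1.1216 - 1.7947
  = 0.2229 bits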